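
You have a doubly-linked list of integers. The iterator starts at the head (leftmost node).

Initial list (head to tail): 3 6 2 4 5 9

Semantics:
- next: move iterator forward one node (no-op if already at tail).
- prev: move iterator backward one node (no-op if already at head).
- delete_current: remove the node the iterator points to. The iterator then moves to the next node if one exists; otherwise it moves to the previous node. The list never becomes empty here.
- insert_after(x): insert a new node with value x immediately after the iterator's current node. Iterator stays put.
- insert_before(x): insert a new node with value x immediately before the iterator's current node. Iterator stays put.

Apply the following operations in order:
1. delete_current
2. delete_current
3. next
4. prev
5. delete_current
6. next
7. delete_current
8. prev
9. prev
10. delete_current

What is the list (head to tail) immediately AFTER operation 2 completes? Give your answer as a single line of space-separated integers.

After 1 (delete_current): list=[6, 2, 4, 5, 9] cursor@6
After 2 (delete_current): list=[2, 4, 5, 9] cursor@2

Answer: 2 4 5 9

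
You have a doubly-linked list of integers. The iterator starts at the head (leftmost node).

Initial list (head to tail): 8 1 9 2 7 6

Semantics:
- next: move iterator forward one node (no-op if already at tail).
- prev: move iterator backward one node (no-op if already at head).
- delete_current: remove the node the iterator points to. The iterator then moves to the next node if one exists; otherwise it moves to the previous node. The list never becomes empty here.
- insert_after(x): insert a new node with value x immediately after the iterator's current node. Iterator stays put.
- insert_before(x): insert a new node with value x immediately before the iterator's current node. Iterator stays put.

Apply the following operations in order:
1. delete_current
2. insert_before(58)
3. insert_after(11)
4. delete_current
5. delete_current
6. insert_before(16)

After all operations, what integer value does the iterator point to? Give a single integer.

After 1 (delete_current): list=[1, 9, 2, 7, 6] cursor@1
After 2 (insert_before(58)): list=[58, 1, 9, 2, 7, 6] cursor@1
After 3 (insert_after(11)): list=[58, 1, 11, 9, 2, 7, 6] cursor@1
After 4 (delete_current): list=[58, 11, 9, 2, 7, 6] cursor@11
After 5 (delete_current): list=[58, 9, 2, 7, 6] cursor@9
After 6 (insert_before(16)): list=[58, 16, 9, 2, 7, 6] cursor@9

Answer: 9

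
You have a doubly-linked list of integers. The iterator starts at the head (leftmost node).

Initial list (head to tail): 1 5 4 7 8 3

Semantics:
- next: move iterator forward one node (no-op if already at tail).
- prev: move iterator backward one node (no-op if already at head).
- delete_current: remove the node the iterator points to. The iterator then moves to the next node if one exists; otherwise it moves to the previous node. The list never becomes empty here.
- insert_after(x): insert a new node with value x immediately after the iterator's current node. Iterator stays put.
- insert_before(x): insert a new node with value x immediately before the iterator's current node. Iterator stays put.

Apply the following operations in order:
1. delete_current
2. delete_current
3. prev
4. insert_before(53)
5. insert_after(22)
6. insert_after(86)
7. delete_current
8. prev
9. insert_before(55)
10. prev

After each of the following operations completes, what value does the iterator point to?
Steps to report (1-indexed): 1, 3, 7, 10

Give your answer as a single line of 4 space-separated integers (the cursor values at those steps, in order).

Answer: 5 4 86 55

Derivation:
After 1 (delete_current): list=[5, 4, 7, 8, 3] cursor@5
After 2 (delete_current): list=[4, 7, 8, 3] cursor@4
After 3 (prev): list=[4, 7, 8, 3] cursor@4
After 4 (insert_before(53)): list=[53, 4, 7, 8, 3] cursor@4
After 5 (insert_after(22)): list=[53, 4, 22, 7, 8, 3] cursor@4
After 6 (insert_after(86)): list=[53, 4, 86, 22, 7, 8, 3] cursor@4
After 7 (delete_current): list=[53, 86, 22, 7, 8, 3] cursor@86
After 8 (prev): list=[53, 86, 22, 7, 8, 3] cursor@53
After 9 (insert_before(55)): list=[55, 53, 86, 22, 7, 8, 3] cursor@53
After 10 (prev): list=[55, 53, 86, 22, 7, 8, 3] cursor@55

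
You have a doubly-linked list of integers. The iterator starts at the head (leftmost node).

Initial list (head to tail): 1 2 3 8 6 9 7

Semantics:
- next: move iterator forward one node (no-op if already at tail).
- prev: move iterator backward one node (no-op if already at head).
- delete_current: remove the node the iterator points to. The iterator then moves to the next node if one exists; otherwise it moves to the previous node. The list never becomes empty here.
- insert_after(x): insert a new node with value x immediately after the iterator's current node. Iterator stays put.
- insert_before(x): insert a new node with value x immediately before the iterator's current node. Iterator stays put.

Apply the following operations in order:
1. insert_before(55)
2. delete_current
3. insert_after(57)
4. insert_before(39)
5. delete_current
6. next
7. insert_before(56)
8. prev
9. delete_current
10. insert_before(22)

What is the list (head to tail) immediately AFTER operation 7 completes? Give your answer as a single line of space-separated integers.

Answer: 55 39 57 56 3 8 6 9 7

Derivation:
After 1 (insert_before(55)): list=[55, 1, 2, 3, 8, 6, 9, 7] cursor@1
After 2 (delete_current): list=[55, 2, 3, 8, 6, 9, 7] cursor@2
After 3 (insert_after(57)): list=[55, 2, 57, 3, 8, 6, 9, 7] cursor@2
After 4 (insert_before(39)): list=[55, 39, 2, 57, 3, 8, 6, 9, 7] cursor@2
After 5 (delete_current): list=[55, 39, 57, 3, 8, 6, 9, 7] cursor@57
After 6 (next): list=[55, 39, 57, 3, 8, 6, 9, 7] cursor@3
After 7 (insert_before(56)): list=[55, 39, 57, 56, 3, 8, 6, 9, 7] cursor@3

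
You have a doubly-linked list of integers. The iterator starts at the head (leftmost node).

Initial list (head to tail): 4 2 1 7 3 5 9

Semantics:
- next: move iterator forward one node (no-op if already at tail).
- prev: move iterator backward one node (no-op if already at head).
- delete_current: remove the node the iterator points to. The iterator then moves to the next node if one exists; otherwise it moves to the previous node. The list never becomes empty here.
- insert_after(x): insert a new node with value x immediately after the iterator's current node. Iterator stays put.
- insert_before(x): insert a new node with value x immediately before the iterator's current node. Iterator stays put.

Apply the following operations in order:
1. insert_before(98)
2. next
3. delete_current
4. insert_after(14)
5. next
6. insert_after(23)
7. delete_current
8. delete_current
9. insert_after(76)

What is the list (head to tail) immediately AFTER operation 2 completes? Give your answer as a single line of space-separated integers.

Answer: 98 4 2 1 7 3 5 9

Derivation:
After 1 (insert_before(98)): list=[98, 4, 2, 1, 7, 3, 5, 9] cursor@4
After 2 (next): list=[98, 4, 2, 1, 7, 3, 5, 9] cursor@2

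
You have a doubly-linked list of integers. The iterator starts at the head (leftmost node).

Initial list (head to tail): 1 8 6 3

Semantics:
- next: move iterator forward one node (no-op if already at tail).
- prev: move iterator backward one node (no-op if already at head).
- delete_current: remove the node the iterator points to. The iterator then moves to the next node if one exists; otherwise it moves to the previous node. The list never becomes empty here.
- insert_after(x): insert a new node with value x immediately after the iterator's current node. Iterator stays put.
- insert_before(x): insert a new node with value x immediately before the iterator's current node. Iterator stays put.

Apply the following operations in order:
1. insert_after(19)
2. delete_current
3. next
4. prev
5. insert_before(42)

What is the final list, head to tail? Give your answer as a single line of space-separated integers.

Answer: 42 19 8 6 3

Derivation:
After 1 (insert_after(19)): list=[1, 19, 8, 6, 3] cursor@1
After 2 (delete_current): list=[19, 8, 6, 3] cursor@19
After 3 (next): list=[19, 8, 6, 3] cursor@8
After 4 (prev): list=[19, 8, 6, 3] cursor@19
After 5 (insert_before(42)): list=[42, 19, 8, 6, 3] cursor@19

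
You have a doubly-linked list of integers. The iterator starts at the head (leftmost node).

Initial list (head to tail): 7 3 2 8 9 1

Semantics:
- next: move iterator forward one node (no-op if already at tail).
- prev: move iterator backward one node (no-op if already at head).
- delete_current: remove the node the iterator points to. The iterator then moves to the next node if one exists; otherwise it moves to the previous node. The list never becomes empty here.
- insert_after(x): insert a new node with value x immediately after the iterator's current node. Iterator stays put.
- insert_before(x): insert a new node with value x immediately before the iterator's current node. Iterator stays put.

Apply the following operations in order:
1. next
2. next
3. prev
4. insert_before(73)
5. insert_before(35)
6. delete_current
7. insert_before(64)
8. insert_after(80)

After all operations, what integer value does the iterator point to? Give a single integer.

After 1 (next): list=[7, 3, 2, 8, 9, 1] cursor@3
After 2 (next): list=[7, 3, 2, 8, 9, 1] cursor@2
After 3 (prev): list=[7, 3, 2, 8, 9, 1] cursor@3
After 4 (insert_before(73)): list=[7, 73, 3, 2, 8, 9, 1] cursor@3
After 5 (insert_before(35)): list=[7, 73, 35, 3, 2, 8, 9, 1] cursor@3
After 6 (delete_current): list=[7, 73, 35, 2, 8, 9, 1] cursor@2
After 7 (insert_before(64)): list=[7, 73, 35, 64, 2, 8, 9, 1] cursor@2
After 8 (insert_after(80)): list=[7, 73, 35, 64, 2, 80, 8, 9, 1] cursor@2

Answer: 2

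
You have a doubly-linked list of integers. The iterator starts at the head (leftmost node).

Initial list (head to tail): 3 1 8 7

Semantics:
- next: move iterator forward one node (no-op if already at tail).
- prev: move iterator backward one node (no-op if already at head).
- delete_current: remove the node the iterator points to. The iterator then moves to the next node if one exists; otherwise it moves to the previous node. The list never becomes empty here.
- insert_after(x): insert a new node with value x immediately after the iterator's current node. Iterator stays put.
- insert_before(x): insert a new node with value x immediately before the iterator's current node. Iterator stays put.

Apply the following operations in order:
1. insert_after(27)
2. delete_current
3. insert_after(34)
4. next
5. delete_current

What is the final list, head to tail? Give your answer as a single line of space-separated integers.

Answer: 27 1 8 7

Derivation:
After 1 (insert_after(27)): list=[3, 27, 1, 8, 7] cursor@3
After 2 (delete_current): list=[27, 1, 8, 7] cursor@27
After 3 (insert_after(34)): list=[27, 34, 1, 8, 7] cursor@27
After 4 (next): list=[27, 34, 1, 8, 7] cursor@34
After 5 (delete_current): list=[27, 1, 8, 7] cursor@1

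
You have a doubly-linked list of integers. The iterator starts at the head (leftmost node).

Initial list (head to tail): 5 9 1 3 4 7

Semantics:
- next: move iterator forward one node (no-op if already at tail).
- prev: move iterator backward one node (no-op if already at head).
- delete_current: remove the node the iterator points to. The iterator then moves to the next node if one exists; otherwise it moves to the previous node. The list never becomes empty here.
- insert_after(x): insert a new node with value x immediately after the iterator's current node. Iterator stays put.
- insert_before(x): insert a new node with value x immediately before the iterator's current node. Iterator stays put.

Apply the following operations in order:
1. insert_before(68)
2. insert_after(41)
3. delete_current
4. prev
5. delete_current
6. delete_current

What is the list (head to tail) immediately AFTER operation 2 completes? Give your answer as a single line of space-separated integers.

After 1 (insert_before(68)): list=[68, 5, 9, 1, 3, 4, 7] cursor@5
After 2 (insert_after(41)): list=[68, 5, 41, 9, 1, 3, 4, 7] cursor@5

Answer: 68 5 41 9 1 3 4 7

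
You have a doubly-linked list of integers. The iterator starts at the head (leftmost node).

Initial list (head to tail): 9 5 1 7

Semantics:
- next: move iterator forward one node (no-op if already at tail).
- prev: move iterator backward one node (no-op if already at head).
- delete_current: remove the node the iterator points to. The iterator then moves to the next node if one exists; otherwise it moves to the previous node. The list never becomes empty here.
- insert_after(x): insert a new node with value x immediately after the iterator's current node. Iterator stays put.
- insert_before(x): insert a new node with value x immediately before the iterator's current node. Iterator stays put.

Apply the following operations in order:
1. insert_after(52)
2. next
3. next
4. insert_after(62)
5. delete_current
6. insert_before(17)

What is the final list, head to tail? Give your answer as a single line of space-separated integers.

Answer: 9 52 17 62 1 7

Derivation:
After 1 (insert_after(52)): list=[9, 52, 5, 1, 7] cursor@9
After 2 (next): list=[9, 52, 5, 1, 7] cursor@52
After 3 (next): list=[9, 52, 5, 1, 7] cursor@5
After 4 (insert_after(62)): list=[9, 52, 5, 62, 1, 7] cursor@5
After 5 (delete_current): list=[9, 52, 62, 1, 7] cursor@62
After 6 (insert_before(17)): list=[9, 52, 17, 62, 1, 7] cursor@62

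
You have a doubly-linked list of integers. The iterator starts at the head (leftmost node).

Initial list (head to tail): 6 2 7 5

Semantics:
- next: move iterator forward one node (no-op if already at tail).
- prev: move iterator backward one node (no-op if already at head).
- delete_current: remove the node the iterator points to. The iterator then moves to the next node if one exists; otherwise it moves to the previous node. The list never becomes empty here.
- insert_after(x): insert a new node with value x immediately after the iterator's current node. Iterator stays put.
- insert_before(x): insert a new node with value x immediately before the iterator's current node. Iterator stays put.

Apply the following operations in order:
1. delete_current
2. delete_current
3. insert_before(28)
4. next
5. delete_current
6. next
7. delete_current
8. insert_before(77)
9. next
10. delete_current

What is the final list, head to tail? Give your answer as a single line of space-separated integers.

After 1 (delete_current): list=[2, 7, 5] cursor@2
After 2 (delete_current): list=[7, 5] cursor@7
After 3 (insert_before(28)): list=[28, 7, 5] cursor@7
After 4 (next): list=[28, 7, 5] cursor@5
After 5 (delete_current): list=[28, 7] cursor@7
After 6 (next): list=[28, 7] cursor@7
After 7 (delete_current): list=[28] cursor@28
After 8 (insert_before(77)): list=[77, 28] cursor@28
After 9 (next): list=[77, 28] cursor@28
After 10 (delete_current): list=[77] cursor@77

Answer: 77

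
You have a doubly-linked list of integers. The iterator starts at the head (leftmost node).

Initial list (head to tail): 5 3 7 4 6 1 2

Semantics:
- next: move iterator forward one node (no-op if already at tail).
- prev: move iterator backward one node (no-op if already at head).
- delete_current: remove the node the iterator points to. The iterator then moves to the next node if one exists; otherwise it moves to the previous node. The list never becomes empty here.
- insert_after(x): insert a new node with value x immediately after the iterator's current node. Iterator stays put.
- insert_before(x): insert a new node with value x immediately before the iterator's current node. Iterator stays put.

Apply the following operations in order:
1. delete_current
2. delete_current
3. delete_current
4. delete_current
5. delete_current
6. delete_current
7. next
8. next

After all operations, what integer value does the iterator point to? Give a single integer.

Answer: 2

Derivation:
After 1 (delete_current): list=[3, 7, 4, 6, 1, 2] cursor@3
After 2 (delete_current): list=[7, 4, 6, 1, 2] cursor@7
After 3 (delete_current): list=[4, 6, 1, 2] cursor@4
After 4 (delete_current): list=[6, 1, 2] cursor@6
After 5 (delete_current): list=[1, 2] cursor@1
After 6 (delete_current): list=[2] cursor@2
After 7 (next): list=[2] cursor@2
After 8 (next): list=[2] cursor@2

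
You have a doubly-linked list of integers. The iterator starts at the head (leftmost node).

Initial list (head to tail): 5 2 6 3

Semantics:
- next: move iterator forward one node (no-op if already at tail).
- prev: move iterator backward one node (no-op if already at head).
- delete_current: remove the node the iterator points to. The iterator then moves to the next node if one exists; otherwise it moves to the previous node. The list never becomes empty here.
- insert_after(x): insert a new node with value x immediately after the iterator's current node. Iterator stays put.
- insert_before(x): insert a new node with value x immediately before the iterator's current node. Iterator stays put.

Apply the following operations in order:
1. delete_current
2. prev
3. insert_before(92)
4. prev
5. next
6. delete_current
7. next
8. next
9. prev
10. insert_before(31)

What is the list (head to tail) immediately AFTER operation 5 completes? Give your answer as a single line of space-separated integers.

Answer: 92 2 6 3

Derivation:
After 1 (delete_current): list=[2, 6, 3] cursor@2
After 2 (prev): list=[2, 6, 3] cursor@2
After 3 (insert_before(92)): list=[92, 2, 6, 3] cursor@2
After 4 (prev): list=[92, 2, 6, 3] cursor@92
After 5 (next): list=[92, 2, 6, 3] cursor@2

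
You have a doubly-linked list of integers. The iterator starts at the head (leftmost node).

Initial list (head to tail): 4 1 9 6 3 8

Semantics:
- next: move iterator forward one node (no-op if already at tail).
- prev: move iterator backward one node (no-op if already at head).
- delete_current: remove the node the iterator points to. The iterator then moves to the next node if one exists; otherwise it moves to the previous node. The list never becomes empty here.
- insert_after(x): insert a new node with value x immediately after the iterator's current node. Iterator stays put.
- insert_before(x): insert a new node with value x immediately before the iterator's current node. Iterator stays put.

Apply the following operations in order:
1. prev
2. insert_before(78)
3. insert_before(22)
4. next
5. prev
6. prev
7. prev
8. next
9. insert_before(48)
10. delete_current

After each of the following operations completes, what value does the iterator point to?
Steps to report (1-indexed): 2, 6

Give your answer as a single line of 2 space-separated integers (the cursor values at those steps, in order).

Answer: 4 22

Derivation:
After 1 (prev): list=[4, 1, 9, 6, 3, 8] cursor@4
After 2 (insert_before(78)): list=[78, 4, 1, 9, 6, 3, 8] cursor@4
After 3 (insert_before(22)): list=[78, 22, 4, 1, 9, 6, 3, 8] cursor@4
After 4 (next): list=[78, 22, 4, 1, 9, 6, 3, 8] cursor@1
After 5 (prev): list=[78, 22, 4, 1, 9, 6, 3, 8] cursor@4
After 6 (prev): list=[78, 22, 4, 1, 9, 6, 3, 8] cursor@22
After 7 (prev): list=[78, 22, 4, 1, 9, 6, 3, 8] cursor@78
After 8 (next): list=[78, 22, 4, 1, 9, 6, 3, 8] cursor@22
After 9 (insert_before(48)): list=[78, 48, 22, 4, 1, 9, 6, 3, 8] cursor@22
After 10 (delete_current): list=[78, 48, 4, 1, 9, 6, 3, 8] cursor@4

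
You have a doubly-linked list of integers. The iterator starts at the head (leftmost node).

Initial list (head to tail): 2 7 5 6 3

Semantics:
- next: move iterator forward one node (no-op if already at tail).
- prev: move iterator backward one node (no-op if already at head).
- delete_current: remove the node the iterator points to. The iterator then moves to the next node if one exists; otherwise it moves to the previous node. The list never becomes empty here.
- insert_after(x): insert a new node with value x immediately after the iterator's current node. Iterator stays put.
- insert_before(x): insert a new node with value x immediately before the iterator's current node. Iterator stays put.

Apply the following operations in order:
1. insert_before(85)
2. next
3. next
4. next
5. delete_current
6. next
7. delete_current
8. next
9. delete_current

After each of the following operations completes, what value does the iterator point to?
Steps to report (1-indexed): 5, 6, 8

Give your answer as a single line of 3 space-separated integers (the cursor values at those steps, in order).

Answer: 3 3 5

Derivation:
After 1 (insert_before(85)): list=[85, 2, 7, 5, 6, 3] cursor@2
After 2 (next): list=[85, 2, 7, 5, 6, 3] cursor@7
After 3 (next): list=[85, 2, 7, 5, 6, 3] cursor@5
After 4 (next): list=[85, 2, 7, 5, 6, 3] cursor@6
After 5 (delete_current): list=[85, 2, 7, 5, 3] cursor@3
After 6 (next): list=[85, 2, 7, 5, 3] cursor@3
After 7 (delete_current): list=[85, 2, 7, 5] cursor@5
After 8 (next): list=[85, 2, 7, 5] cursor@5
After 9 (delete_current): list=[85, 2, 7] cursor@7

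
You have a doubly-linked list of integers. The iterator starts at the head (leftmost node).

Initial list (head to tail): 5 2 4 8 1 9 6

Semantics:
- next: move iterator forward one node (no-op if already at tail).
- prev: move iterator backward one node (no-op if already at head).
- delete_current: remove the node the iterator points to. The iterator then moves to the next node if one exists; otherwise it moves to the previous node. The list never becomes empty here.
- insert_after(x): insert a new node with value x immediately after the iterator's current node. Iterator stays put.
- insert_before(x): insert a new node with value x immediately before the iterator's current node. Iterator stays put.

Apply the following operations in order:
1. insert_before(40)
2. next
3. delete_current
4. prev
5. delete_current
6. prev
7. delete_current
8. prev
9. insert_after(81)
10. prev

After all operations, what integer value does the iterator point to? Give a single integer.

After 1 (insert_before(40)): list=[40, 5, 2, 4, 8, 1, 9, 6] cursor@5
After 2 (next): list=[40, 5, 2, 4, 8, 1, 9, 6] cursor@2
After 3 (delete_current): list=[40, 5, 4, 8, 1, 9, 6] cursor@4
After 4 (prev): list=[40, 5, 4, 8, 1, 9, 6] cursor@5
After 5 (delete_current): list=[40, 4, 8, 1, 9, 6] cursor@4
After 6 (prev): list=[40, 4, 8, 1, 9, 6] cursor@40
After 7 (delete_current): list=[4, 8, 1, 9, 6] cursor@4
After 8 (prev): list=[4, 8, 1, 9, 6] cursor@4
After 9 (insert_after(81)): list=[4, 81, 8, 1, 9, 6] cursor@4
After 10 (prev): list=[4, 81, 8, 1, 9, 6] cursor@4

Answer: 4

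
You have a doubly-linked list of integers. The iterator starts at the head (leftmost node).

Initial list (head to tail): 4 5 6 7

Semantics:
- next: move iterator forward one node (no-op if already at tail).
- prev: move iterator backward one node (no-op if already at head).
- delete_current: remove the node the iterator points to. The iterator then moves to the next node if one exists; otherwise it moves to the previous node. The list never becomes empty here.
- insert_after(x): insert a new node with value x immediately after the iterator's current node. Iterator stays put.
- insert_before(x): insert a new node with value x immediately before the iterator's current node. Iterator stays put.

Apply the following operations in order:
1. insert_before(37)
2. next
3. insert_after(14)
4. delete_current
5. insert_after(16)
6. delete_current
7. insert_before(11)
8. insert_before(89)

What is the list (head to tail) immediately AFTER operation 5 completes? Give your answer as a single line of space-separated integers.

After 1 (insert_before(37)): list=[37, 4, 5, 6, 7] cursor@4
After 2 (next): list=[37, 4, 5, 6, 7] cursor@5
After 3 (insert_after(14)): list=[37, 4, 5, 14, 6, 7] cursor@5
After 4 (delete_current): list=[37, 4, 14, 6, 7] cursor@14
After 5 (insert_after(16)): list=[37, 4, 14, 16, 6, 7] cursor@14

Answer: 37 4 14 16 6 7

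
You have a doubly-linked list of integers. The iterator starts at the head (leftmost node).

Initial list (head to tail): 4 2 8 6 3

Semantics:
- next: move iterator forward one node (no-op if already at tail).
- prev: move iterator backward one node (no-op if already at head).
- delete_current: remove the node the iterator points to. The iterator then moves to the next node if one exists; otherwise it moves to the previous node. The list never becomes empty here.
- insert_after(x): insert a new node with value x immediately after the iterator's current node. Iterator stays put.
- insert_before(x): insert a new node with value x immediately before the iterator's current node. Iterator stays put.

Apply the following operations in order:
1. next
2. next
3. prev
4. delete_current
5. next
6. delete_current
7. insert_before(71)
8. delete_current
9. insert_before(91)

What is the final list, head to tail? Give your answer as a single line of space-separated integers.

Answer: 4 8 91 71

Derivation:
After 1 (next): list=[4, 2, 8, 6, 3] cursor@2
After 2 (next): list=[4, 2, 8, 6, 3] cursor@8
After 3 (prev): list=[4, 2, 8, 6, 3] cursor@2
After 4 (delete_current): list=[4, 8, 6, 3] cursor@8
After 5 (next): list=[4, 8, 6, 3] cursor@6
After 6 (delete_current): list=[4, 8, 3] cursor@3
After 7 (insert_before(71)): list=[4, 8, 71, 3] cursor@3
After 8 (delete_current): list=[4, 8, 71] cursor@71
After 9 (insert_before(91)): list=[4, 8, 91, 71] cursor@71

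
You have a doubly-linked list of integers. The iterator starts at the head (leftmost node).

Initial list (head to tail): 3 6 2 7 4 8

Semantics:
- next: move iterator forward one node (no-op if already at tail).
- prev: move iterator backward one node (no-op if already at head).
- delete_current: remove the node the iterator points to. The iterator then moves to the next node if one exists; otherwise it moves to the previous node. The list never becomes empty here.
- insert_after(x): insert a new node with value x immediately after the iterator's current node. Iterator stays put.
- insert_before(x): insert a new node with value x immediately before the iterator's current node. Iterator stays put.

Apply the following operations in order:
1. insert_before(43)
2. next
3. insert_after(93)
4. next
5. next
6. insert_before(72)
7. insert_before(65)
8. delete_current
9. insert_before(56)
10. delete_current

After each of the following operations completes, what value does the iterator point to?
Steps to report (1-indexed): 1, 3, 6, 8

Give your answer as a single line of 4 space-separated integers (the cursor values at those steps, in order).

After 1 (insert_before(43)): list=[43, 3, 6, 2, 7, 4, 8] cursor@3
After 2 (next): list=[43, 3, 6, 2, 7, 4, 8] cursor@6
After 3 (insert_after(93)): list=[43, 3, 6, 93, 2, 7, 4, 8] cursor@6
After 4 (next): list=[43, 3, 6, 93, 2, 7, 4, 8] cursor@93
After 5 (next): list=[43, 3, 6, 93, 2, 7, 4, 8] cursor@2
After 6 (insert_before(72)): list=[43, 3, 6, 93, 72, 2, 7, 4, 8] cursor@2
After 7 (insert_before(65)): list=[43, 3, 6, 93, 72, 65, 2, 7, 4, 8] cursor@2
After 8 (delete_current): list=[43, 3, 6, 93, 72, 65, 7, 4, 8] cursor@7
After 9 (insert_before(56)): list=[43, 3, 6, 93, 72, 65, 56, 7, 4, 8] cursor@7
After 10 (delete_current): list=[43, 3, 6, 93, 72, 65, 56, 4, 8] cursor@4

Answer: 3 6 2 7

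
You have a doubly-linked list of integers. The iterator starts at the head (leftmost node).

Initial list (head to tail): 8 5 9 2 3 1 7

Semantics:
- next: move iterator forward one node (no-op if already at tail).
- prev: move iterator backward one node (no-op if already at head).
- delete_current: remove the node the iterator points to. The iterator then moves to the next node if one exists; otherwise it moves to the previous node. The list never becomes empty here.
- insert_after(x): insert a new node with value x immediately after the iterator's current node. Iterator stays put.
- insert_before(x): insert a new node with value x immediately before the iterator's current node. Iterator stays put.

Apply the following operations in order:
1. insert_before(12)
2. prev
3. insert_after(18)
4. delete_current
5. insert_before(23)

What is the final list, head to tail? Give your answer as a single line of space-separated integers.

Answer: 23 18 8 5 9 2 3 1 7

Derivation:
After 1 (insert_before(12)): list=[12, 8, 5, 9, 2, 3, 1, 7] cursor@8
After 2 (prev): list=[12, 8, 5, 9, 2, 3, 1, 7] cursor@12
After 3 (insert_after(18)): list=[12, 18, 8, 5, 9, 2, 3, 1, 7] cursor@12
After 4 (delete_current): list=[18, 8, 5, 9, 2, 3, 1, 7] cursor@18
After 5 (insert_before(23)): list=[23, 18, 8, 5, 9, 2, 3, 1, 7] cursor@18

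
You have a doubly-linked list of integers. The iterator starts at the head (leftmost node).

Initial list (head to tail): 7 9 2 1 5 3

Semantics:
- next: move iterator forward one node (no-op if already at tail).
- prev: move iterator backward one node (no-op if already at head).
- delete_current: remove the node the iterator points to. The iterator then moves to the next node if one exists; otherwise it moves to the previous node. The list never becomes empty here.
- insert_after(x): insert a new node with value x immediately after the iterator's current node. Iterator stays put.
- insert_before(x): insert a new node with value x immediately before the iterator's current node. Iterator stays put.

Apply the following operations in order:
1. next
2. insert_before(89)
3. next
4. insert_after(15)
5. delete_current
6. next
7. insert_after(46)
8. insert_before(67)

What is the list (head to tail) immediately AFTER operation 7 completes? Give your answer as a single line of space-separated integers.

Answer: 7 89 9 15 1 46 5 3

Derivation:
After 1 (next): list=[7, 9, 2, 1, 5, 3] cursor@9
After 2 (insert_before(89)): list=[7, 89, 9, 2, 1, 5, 3] cursor@9
After 3 (next): list=[7, 89, 9, 2, 1, 5, 3] cursor@2
After 4 (insert_after(15)): list=[7, 89, 9, 2, 15, 1, 5, 3] cursor@2
After 5 (delete_current): list=[7, 89, 9, 15, 1, 5, 3] cursor@15
After 6 (next): list=[7, 89, 9, 15, 1, 5, 3] cursor@1
After 7 (insert_after(46)): list=[7, 89, 9, 15, 1, 46, 5, 3] cursor@1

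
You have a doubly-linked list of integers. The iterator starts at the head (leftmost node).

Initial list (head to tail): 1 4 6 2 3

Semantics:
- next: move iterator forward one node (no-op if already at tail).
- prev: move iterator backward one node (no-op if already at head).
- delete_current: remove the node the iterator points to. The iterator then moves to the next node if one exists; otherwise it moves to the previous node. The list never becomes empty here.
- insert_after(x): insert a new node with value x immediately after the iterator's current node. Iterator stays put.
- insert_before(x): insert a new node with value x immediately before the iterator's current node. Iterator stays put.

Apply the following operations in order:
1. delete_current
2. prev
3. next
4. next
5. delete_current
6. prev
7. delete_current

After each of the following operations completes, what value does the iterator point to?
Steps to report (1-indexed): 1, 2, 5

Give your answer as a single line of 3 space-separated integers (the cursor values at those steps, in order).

After 1 (delete_current): list=[4, 6, 2, 3] cursor@4
After 2 (prev): list=[4, 6, 2, 3] cursor@4
After 3 (next): list=[4, 6, 2, 3] cursor@6
After 4 (next): list=[4, 6, 2, 3] cursor@2
After 5 (delete_current): list=[4, 6, 3] cursor@3
After 6 (prev): list=[4, 6, 3] cursor@6
After 7 (delete_current): list=[4, 3] cursor@3

Answer: 4 4 3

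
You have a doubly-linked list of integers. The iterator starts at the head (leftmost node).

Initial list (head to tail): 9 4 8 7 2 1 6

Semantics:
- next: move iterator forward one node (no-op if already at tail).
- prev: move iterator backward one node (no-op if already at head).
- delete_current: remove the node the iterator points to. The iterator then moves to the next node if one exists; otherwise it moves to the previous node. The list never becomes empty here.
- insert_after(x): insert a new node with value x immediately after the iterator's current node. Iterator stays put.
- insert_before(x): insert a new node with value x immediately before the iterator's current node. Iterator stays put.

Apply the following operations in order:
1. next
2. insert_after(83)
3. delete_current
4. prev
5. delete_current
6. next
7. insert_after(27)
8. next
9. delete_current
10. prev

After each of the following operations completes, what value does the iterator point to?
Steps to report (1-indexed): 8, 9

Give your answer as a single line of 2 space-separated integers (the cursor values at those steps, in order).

After 1 (next): list=[9, 4, 8, 7, 2, 1, 6] cursor@4
After 2 (insert_after(83)): list=[9, 4, 83, 8, 7, 2, 1, 6] cursor@4
After 3 (delete_current): list=[9, 83, 8, 7, 2, 1, 6] cursor@83
After 4 (prev): list=[9, 83, 8, 7, 2, 1, 6] cursor@9
After 5 (delete_current): list=[83, 8, 7, 2, 1, 6] cursor@83
After 6 (next): list=[83, 8, 7, 2, 1, 6] cursor@8
After 7 (insert_after(27)): list=[83, 8, 27, 7, 2, 1, 6] cursor@8
After 8 (next): list=[83, 8, 27, 7, 2, 1, 6] cursor@27
After 9 (delete_current): list=[83, 8, 7, 2, 1, 6] cursor@7
After 10 (prev): list=[83, 8, 7, 2, 1, 6] cursor@8

Answer: 27 7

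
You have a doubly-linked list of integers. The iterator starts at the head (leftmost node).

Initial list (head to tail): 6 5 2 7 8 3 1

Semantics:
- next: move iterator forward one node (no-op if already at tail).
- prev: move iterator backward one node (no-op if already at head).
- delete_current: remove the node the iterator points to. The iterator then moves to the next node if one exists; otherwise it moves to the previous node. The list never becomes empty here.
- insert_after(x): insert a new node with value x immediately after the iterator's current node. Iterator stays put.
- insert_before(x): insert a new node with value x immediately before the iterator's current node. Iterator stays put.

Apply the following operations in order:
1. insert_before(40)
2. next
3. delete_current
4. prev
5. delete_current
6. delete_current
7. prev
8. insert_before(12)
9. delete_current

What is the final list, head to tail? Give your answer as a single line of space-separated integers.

Answer: 12 7 8 3 1

Derivation:
After 1 (insert_before(40)): list=[40, 6, 5, 2, 7, 8, 3, 1] cursor@6
After 2 (next): list=[40, 6, 5, 2, 7, 8, 3, 1] cursor@5
After 3 (delete_current): list=[40, 6, 2, 7, 8, 3, 1] cursor@2
After 4 (prev): list=[40, 6, 2, 7, 8, 3, 1] cursor@6
After 5 (delete_current): list=[40, 2, 7, 8, 3, 1] cursor@2
After 6 (delete_current): list=[40, 7, 8, 3, 1] cursor@7
After 7 (prev): list=[40, 7, 8, 3, 1] cursor@40
After 8 (insert_before(12)): list=[12, 40, 7, 8, 3, 1] cursor@40
After 9 (delete_current): list=[12, 7, 8, 3, 1] cursor@7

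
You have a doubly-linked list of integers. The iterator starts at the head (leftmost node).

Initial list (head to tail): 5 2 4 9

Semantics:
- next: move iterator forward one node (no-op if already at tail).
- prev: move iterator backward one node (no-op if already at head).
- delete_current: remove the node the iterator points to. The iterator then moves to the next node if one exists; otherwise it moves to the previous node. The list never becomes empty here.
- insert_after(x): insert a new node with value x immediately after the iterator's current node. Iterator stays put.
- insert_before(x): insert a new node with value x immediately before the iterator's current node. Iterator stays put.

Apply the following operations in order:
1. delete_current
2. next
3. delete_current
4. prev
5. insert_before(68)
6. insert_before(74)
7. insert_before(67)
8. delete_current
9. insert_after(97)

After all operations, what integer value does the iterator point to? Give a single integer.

Answer: 9

Derivation:
After 1 (delete_current): list=[2, 4, 9] cursor@2
After 2 (next): list=[2, 4, 9] cursor@4
After 3 (delete_current): list=[2, 9] cursor@9
After 4 (prev): list=[2, 9] cursor@2
After 5 (insert_before(68)): list=[68, 2, 9] cursor@2
After 6 (insert_before(74)): list=[68, 74, 2, 9] cursor@2
After 7 (insert_before(67)): list=[68, 74, 67, 2, 9] cursor@2
After 8 (delete_current): list=[68, 74, 67, 9] cursor@9
After 9 (insert_after(97)): list=[68, 74, 67, 9, 97] cursor@9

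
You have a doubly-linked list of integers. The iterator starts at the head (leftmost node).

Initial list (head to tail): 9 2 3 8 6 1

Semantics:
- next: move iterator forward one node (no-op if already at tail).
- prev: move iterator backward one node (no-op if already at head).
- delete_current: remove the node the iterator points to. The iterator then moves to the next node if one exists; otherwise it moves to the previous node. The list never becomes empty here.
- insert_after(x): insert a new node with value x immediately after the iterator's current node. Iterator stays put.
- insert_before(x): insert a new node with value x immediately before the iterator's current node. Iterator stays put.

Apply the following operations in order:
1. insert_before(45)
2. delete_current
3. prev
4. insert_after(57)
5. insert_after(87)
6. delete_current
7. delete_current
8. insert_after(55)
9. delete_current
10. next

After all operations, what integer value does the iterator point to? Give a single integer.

Answer: 2

Derivation:
After 1 (insert_before(45)): list=[45, 9, 2, 3, 8, 6, 1] cursor@9
After 2 (delete_current): list=[45, 2, 3, 8, 6, 1] cursor@2
After 3 (prev): list=[45, 2, 3, 8, 6, 1] cursor@45
After 4 (insert_after(57)): list=[45, 57, 2, 3, 8, 6, 1] cursor@45
After 5 (insert_after(87)): list=[45, 87, 57, 2, 3, 8, 6, 1] cursor@45
After 6 (delete_current): list=[87, 57, 2, 3, 8, 6, 1] cursor@87
After 7 (delete_current): list=[57, 2, 3, 8, 6, 1] cursor@57
After 8 (insert_after(55)): list=[57, 55, 2, 3, 8, 6, 1] cursor@57
After 9 (delete_current): list=[55, 2, 3, 8, 6, 1] cursor@55
After 10 (next): list=[55, 2, 3, 8, 6, 1] cursor@2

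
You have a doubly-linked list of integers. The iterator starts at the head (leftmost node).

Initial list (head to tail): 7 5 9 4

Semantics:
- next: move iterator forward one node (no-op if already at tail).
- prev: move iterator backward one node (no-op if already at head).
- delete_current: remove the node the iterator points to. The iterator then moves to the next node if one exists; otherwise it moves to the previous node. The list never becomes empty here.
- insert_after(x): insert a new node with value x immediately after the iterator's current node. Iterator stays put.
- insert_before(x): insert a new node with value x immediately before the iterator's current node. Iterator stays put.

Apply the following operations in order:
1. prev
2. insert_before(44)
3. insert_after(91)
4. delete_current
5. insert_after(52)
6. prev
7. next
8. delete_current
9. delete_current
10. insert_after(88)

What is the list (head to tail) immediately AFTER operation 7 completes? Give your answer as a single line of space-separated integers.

After 1 (prev): list=[7, 5, 9, 4] cursor@7
After 2 (insert_before(44)): list=[44, 7, 5, 9, 4] cursor@7
After 3 (insert_after(91)): list=[44, 7, 91, 5, 9, 4] cursor@7
After 4 (delete_current): list=[44, 91, 5, 9, 4] cursor@91
After 5 (insert_after(52)): list=[44, 91, 52, 5, 9, 4] cursor@91
After 6 (prev): list=[44, 91, 52, 5, 9, 4] cursor@44
After 7 (next): list=[44, 91, 52, 5, 9, 4] cursor@91

Answer: 44 91 52 5 9 4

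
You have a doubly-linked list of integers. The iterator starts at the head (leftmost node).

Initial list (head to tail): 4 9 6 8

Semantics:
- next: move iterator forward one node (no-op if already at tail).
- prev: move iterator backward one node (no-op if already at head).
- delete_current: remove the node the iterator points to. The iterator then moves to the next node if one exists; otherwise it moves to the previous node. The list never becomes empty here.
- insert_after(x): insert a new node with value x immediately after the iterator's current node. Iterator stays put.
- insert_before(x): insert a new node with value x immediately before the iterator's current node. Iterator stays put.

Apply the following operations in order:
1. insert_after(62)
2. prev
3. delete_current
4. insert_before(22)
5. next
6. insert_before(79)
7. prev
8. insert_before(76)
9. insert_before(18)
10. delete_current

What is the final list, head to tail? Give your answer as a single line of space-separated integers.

Answer: 22 62 76 18 9 6 8

Derivation:
After 1 (insert_after(62)): list=[4, 62, 9, 6, 8] cursor@4
After 2 (prev): list=[4, 62, 9, 6, 8] cursor@4
After 3 (delete_current): list=[62, 9, 6, 8] cursor@62
After 4 (insert_before(22)): list=[22, 62, 9, 6, 8] cursor@62
After 5 (next): list=[22, 62, 9, 6, 8] cursor@9
After 6 (insert_before(79)): list=[22, 62, 79, 9, 6, 8] cursor@9
After 7 (prev): list=[22, 62, 79, 9, 6, 8] cursor@79
After 8 (insert_before(76)): list=[22, 62, 76, 79, 9, 6, 8] cursor@79
After 9 (insert_before(18)): list=[22, 62, 76, 18, 79, 9, 6, 8] cursor@79
After 10 (delete_current): list=[22, 62, 76, 18, 9, 6, 8] cursor@9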